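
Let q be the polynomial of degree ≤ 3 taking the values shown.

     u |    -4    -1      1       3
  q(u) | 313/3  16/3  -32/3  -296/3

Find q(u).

q(u) = -2u^3 - 3u^2 - 6u + 1/3

Using the Lagrange interpolation formula with nodes -4, -1, 1, 3:
  L_0(u) = (u + 1)(u - 1)(u - 3) / -105
  L_1(u) = (u + 4)(u - 1)(u - 3) / 24
  L_2(u) = (u + 4)(u + 1)(u - 3) / -20
  L_3(u) = (u + 4)(u + 1)(u - 1) / 56
Then q(u) = 313/3·L_0(u) + 16/3·L_1(u) - 32/3·L_2(u) - 296/3·L_3(u).
Expanding and collecting terms gives q(u) = -2u^3 - 3u^2 - 6u + 1/3.
Check: q(-4) = 313/3. ✓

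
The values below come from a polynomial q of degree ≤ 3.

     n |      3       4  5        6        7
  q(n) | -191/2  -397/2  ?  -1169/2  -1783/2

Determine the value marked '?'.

-715/2

On equispaced nodes a degree-3 polynomial has vanishing fourth forward difference, so
  q(3) - 4·q(4) + 6·q(5) - 4·q(6) + q(7) = 0.
Substituting the known values and solving for q(5):
  6·q(5) = -2145
  q(5) = -715/2.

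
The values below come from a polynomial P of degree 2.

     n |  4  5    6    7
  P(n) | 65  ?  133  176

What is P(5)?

The 3 known points determine the degree-2 polynomial uniquely.
Write P(n) = an^2 + bn + c. Substituting each data point gives a linear system:
  16a + 4b + c = 65
  36a + 6b + c = 133
  49a + 7b + c = 176
Solving the system yields a = 3, b = 4, c = 1.
So P(n) = 3n² + 4n + 1.
Then P(5) = 96.

96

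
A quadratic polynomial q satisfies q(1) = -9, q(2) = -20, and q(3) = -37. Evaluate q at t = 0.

-4

Using the Lagrange interpolation formula with nodes 1, 2, 3:
  L_0(t) = (t - 2)(t - 3) / 2
  L_1(t) = (t - 1)(t - 3) / -1
  L_2(t) = (t - 1)(t - 2) / 2
Then q(t) = -9·L_0(t) - 20·L_1(t) - 37·L_2(t).
Expanding and collecting terms gives q(t) = -3t^2 - 2t - 4.
Evaluating at t = 0: q(0) = -4.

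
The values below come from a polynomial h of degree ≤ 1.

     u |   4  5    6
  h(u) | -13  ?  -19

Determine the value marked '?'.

On equispaced nodes a degree-1 polynomial has vanishing second forward difference, so
  h(4) - 2·h(5) + h(6) = 0.
Substituting the known values and solving for h(5):
  -2·h(5) = 32
  h(5) = -16.

-16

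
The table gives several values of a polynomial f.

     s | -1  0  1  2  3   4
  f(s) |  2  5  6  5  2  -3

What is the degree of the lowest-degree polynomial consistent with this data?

Forward differences of the values at s = -1, 0, 1, 2, 3, 4:
  f  : 2  5  6  5  2  -3
  Δ  : 3  1  -1  -3  -5
  Δ^2: -2  -2  -2  -2
  Δ^3: 0  0  0
  Δ^4: 0  0
  Δ^5: 0
The second differences are constant (-2) and nonzero, while all higher differences vanish, so the minimal degree is 2.

2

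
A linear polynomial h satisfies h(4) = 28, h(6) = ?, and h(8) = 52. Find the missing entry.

40

The 2 known points determine the degree-1 polynomial uniquely.
Write h(x) = ax + b. Substituting each data point gives a linear system:
  4a + b = 28
  8a + b = 52
Solving the system yields a = 6, b = 4.
So h(x) = 6x + 4.
Then h(6) = 40.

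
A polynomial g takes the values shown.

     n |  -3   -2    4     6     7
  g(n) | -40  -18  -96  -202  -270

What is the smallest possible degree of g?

2

Divided differences on the nodes -3, -2, 4, 6, 7:
  order 0: -40  -18  -96  -202  -270
  order 1: 22  -13  -53  -68
  order 2: -5  -5  -5
  order 3: 0  0
  order 4: 0
The order-2 divided differences are all -5 (nonzero) and every higher order vanishes, so the data lies on a polynomial of degree exactly 2.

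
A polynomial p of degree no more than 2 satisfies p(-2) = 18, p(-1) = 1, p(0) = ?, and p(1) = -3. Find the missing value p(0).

-6

The 3 known points determine the degree-2 polynomial uniquely.
Write p(x) = ax^2 + bx + c. Substituting each data point gives a linear system:
  4a - 2b + c = 18
  a - b + c = 1
  a + b + c = -3
Solving the system yields a = 5, b = -2, c = -6.
So p(x) = 5x^2 - 2x - 6.
Then p(0) = -6.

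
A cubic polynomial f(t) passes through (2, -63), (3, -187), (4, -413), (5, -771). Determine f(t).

f(t) = -5t^3 - 6t^2 + t - 1

Using the Lagrange interpolation formula with nodes 2, 3, 4, 5:
  L_0(t) = (t - 3)(t - 4)(t - 5) / -6
  L_1(t) = (t - 2)(t - 4)(t - 5) / 2
  L_2(t) = (t - 2)(t - 3)(t - 5) / -2
  L_3(t) = (t - 2)(t - 3)(t - 4) / 6
Then f(t) = -63·L_0(t) - 187·L_1(t) - 413·L_2(t) - 771·L_3(t).
Expanding and collecting terms gives f(t) = -5t^3 - 6t^2 + t - 1.
Check: f(2) = -63. ✓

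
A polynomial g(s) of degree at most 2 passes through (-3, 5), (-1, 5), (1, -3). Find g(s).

g(s) = -s^2 - 4s + 2

Write g(s) = as^2 + bs + c. Substituting each data point gives a linear system:
  9a - 3b + c = 5
  a - b + c = 5
  a + b + c = -3
Solving the system yields a = -1, b = -4, c = 2.
So g(s) = -s^2 - 4s + 2.
Check: g(-1) = 5. ✓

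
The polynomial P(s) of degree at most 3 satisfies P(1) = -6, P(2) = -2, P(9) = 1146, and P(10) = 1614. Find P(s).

P(s) = 2s^3 - 4s^2 + 2s - 6

Write P(s) = as^3 + bs^2 + cs + d. Substituting each data point gives a linear system:
  a + b + c + d = -6
  8a + 4b + 2c + d = -2
  729a + 81b + 9c + d = 1146
  1000a + 100b + 10c + d = 1614
Solving the system yields a = 2, b = -4, c = 2, d = -6.
So P(s) = 2s^3 - 4s^2 + 2s - 6.
Check: P(1) = -6. ✓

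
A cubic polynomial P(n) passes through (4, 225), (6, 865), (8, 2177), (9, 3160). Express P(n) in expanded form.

P(n) = 5n^3 - 6n^2 + 1

Using the Lagrange interpolation formula with nodes 4, 6, 8, 9:
  L_0(n) = (n - 6)(n - 8)(n - 9) / -40
  L_1(n) = (n - 4)(n - 8)(n - 9) / 12
  L_2(n) = (n - 4)(n - 6)(n - 9) / -8
  L_3(n) = (n - 4)(n - 6)(n - 8) / 15
Then P(n) = 225·L_0(n) + 865·L_1(n) + 2177·L_2(n) + 3160·L_3(n).
Expanding and collecting terms gives P(n) = 5n^3 - 6n^2 + 1.
Check: P(8) = 2177. ✓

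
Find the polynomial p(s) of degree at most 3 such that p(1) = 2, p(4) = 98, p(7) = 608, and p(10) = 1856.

Using the Lagrange interpolation formula with nodes 1, 4, 7, 10:
  L_0(s) = (s - 4)(s - 7)(s - 10) / -162
  L_1(s) = (s - 1)(s - 7)(s - 10) / 54
  L_2(s) = (s - 1)(s - 4)(s - 10) / -54
  L_3(s) = (s - 1)(s - 4)(s - 7) / 162
Then p(s) = 2·L_0(s) + 98·L_1(s) + 608·L_2(s) + 1856·L_3(s).
Expanding and collecting terms gives p(s) = 2s^3 - s^2 - 5s + 6.
Check: p(4) = 98. ✓

p(s) = 2s^3 - s^2 - 5s + 6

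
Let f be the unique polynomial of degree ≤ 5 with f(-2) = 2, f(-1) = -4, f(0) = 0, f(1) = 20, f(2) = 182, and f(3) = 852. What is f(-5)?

Write f(t) = at^5 + bt^4 + ct^3 + dt^2 + et + k. Substituting each data point gives a linear system:
  -32a + 16b - 8c + 4d - 2e + k = 2
  -a + b - c + d - e + k = -4
  k = 0
  a + b + c + d + e + k = 20
  32a + 16b + 8c + 4d + 2e + k = 182
  243a + 81b + 27c + 9d + 3e + k = 852
Solving the system yields a = 1, b = 5, c = 6, d = 3, e = 5, k = 0.
So f(t) = t⁵ + 5t⁴ + 6t³ + 3t² + 5t.
Then f(-5) = -700.

-700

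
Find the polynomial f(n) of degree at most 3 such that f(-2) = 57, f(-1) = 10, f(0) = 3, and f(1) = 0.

Write f(n) = an^3 + bn^2 + cn + d. Substituting each data point gives a linear system:
  -8a + 4b - 2c + d = 57
  -a + b - c + d = 10
  d = 3
  a + b + c + d = 0
Solving the system yields a = -6, b = 2, c = 1, d = 3.
So f(n) = -6n³ + 2n² + n + 3.
Check: f(1) = 0. ✓

f(n) = -6n^3 + 2n^2 + n + 3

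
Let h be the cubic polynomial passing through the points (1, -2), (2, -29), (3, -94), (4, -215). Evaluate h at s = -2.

31

Write h(s) = as^3 + bs^2 + cs + d. Substituting each data point gives a linear system:
  a + b + c + d = -2
  8a + 4b + 2c + d = -29
  27a + 9b + 3c + d = -94
  64a + 16b + 4c + d = -215
Solving the system yields a = -3, b = -1, c = -3, d = 5.
So h(s) = -3s³ - s² - 3s + 5.
Then h(-2) = 31.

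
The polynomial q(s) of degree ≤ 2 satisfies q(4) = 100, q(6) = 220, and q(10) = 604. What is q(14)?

1180

Write q(s) = as^2 + bs + c. Substituting each data point gives a linear system:
  16a + 4b + c = 100
  36a + 6b + c = 220
  100a + 10b + c = 604
Solving the system yields a = 6, b = 0, c = 4.
So q(s) = 6s^2 + 4.
Then q(14) = 1180.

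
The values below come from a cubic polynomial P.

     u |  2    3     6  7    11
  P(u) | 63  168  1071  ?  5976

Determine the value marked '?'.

1648

The 4 known points determine the degree-3 polynomial uniquely.
Write P(u) = au^3 + bu^2 + cu + d. Substituting each data point gives a linear system:
  8a + 4b + 2c + d = 63
  27a + 9b + 3c + d = 168
  216a + 36b + 6c + d = 1071
  1331a + 121b + 11c + d = 5976
Solving the system yields a = 4, b = 5, c = 4, d = 3.
So P(u) = 4u³ + 5u² + 4u + 3.
Then P(7) = 1648.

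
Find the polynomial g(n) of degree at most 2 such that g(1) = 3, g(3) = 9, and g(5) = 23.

g(n) = n^2 - n + 3

Using the Lagrange interpolation formula with nodes 1, 3, 5:
  L_0(n) = (n - 3)(n - 5) / 8
  L_1(n) = (n - 1)(n - 5) / -4
  L_2(n) = (n - 1)(n - 3) / 8
Then g(n) = 3·L_0(n) + 9·L_1(n) + 23·L_2(n).
Expanding and collecting terms gives g(n) = n^2 - n + 3.
Check: g(1) = 3. ✓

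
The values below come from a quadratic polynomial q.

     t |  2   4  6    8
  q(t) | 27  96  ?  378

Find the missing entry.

The 3 known points determine the degree-2 polynomial uniquely.
Write q(t) = at^2 + bt + c. Substituting each data point gives a linear system:
  4a + 2b + c = 27
  16a + 4b + c = 96
  64a + 8b + c = 378
Solving the system yields a = 6, b = -3/2, c = 6.
So q(t) = 6t^2 - (3/2)t + 6.
Then q(6) = 213.

213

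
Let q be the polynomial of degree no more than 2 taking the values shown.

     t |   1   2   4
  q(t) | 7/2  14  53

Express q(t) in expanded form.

Write q(t) = at^2 + bt + c. Substituting each data point gives a linear system:
  a + b + c = 7/2
  4a + 2b + c = 14
  16a + 4b + c = 53
Solving the system yields a = 3, b = 3/2, c = -1.
So q(t) = 3t² + (3/2)t - 1.
Check: q(2) = 14. ✓

q(t) = 3t^2 + (3/2)t - 1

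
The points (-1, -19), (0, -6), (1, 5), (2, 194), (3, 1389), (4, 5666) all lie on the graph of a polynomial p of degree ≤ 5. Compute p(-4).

-4750

Using the Lagrange interpolation formula with nodes -1, 0, 1, 2, 3, 4:
  L_0(n) = n(n - 1)(n - 2)(n - 3)(n - 4) / -120
  L_1(n) = (n + 1)(n - 1)(n - 2)(n - 3)(n - 4) / 24
  L_2(n) = (n + 1)n(n - 2)(n - 3)(n - 4) / -12
  L_3(n) = (n + 1)n(n - 1)(n - 3)(n - 4) / 12
  L_4(n) = (n + 1)n(n - 1)(n - 2)(n - 4) / -24
  L_5(n) = (n + 1)n(n - 1)(n - 2)(n - 3) / 120
Then p(n) = -19·L_0(n) - 6·L_1(n) + 5·L_2(n) + 194·L_3(n) + 1389·L_4(n) + 5666·L_5(n).
Expanding and collecting terms gives p(n) = 5n⁵ + 2n⁴ + n³ - 3n² + 6n - 6.
Evaluating at n = -4: p(-4) = -4750.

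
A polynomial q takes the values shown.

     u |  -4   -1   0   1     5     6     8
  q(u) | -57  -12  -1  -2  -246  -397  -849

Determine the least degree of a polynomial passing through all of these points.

Divided differences on the nodes -4, -1, 0, 1, 5, 6, 8:
  order 0: -57  -12  -1  -2  -246  -397  -849
  order 1: 15  11  -1  -61  -151  -226
  order 2: -1  -6  -12  -18  -25
  order 3: -1  -1  -1  -1
  order 4: 0  0  0
  order 5: 0  0
  order 6: 0
The order-3 divided differences are all -1 (nonzero) and every higher order vanishes, so the data lies on a polynomial of degree exactly 3.

3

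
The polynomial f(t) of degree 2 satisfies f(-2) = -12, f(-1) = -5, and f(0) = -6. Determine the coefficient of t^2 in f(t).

-4

Write f(t) = at^2 + bt + c. Substituting each data point gives a linear system:
  4a - 2b + c = -12
  a - b + c = -5
  c = -6
Solving the system yields a = -4, b = -5, c = -6.
So f(t) = -4t^2 - 5t - 6.
The leading coefficient is -4.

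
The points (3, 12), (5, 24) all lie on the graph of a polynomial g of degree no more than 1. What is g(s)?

g(s) = 6s - 6

Using the Lagrange interpolation formula with nodes 3, 5:
  L_0(s) = (s - 5) / -2
  L_1(s) = (s - 3) / 2
Then g(s) = 12·L_0(s) + 24·L_1(s).
Expanding and collecting terms gives g(s) = 6s - 6.
Check: g(5) = 24. ✓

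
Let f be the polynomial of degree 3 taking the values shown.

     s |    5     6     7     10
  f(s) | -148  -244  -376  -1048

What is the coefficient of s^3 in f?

-1

Write f(s) = as^3 + bs^2 + cs + d. Substituting each data point gives a linear system:
  125a + 25b + 5c + d = -148
  216a + 36b + 6c + d = -244
  343a + 49b + 7c + d = -376
  1000a + 100b + 10c + d = -1048
Solving the system yields a = -1, b = 0, c = -5, d = 2.
So f(s) = -s^3 - 5s + 2.
The leading coefficient is -1.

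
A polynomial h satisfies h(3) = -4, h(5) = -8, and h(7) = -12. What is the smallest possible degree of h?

Forward differences of the values at x = 3, 5, 7:
  h  : -4  -8  -12
  Δ  : -4  -4
  Δ^2: 0
The first differences are constant (-4) and nonzero, while all higher differences vanish, so the minimal degree is 1.

1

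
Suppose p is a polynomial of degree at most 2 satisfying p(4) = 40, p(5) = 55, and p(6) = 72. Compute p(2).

Forward differences of the values at s = 4, 5, 6:
  p  : 40  55  72
  Δ  : 15  17
  Δ^2: 2
The second differences are constant, confirming degree 2.
Interpolating (Newton forward form) and evaluating at s = 2 gives p(2) = 16.

16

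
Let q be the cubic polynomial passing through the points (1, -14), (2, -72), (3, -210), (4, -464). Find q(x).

Using the Lagrange interpolation formula with nodes 1, 2, 3, 4:
  L_0(x) = (x - 2)(x - 3)(x - 4) / -6
  L_1(x) = (x - 1)(x - 3)(x - 4) / 2
  L_2(x) = (x - 1)(x - 2)(x - 4) / -2
  L_3(x) = (x - 1)(x - 2)(x - 3) / 6
Then q(x) = -14·L_0(x) - 72·L_1(x) - 210·L_2(x) - 464·L_3(x).
Expanding and collecting terms gives q(x) = -6x³ - 4x² - 4x.
Check: q(1) = -14. ✓

q(x) = -6x^3 - 4x^2 - 4x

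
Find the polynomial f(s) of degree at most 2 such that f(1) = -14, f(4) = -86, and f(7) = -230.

Using the Lagrange interpolation formula with nodes 1, 4, 7:
  L_0(s) = (s - 4)(s - 7) / 18
  L_1(s) = (s - 1)(s - 7) / -9
  L_2(s) = (s - 1)(s - 4) / 18
Then f(s) = -14·L_0(s) - 86·L_1(s) - 230·L_2(s).
Expanding and collecting terms gives f(s) = -4s^2 - 4s - 6.
Check: f(1) = -14. ✓

f(s) = -4s^2 - 4s - 6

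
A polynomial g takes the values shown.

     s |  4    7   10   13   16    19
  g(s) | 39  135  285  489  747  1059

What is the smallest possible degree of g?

Forward differences of the values at s = 4, 7, 10, 13, 16, 19:
  g  : 39  135  285  489  747  1059
  Δ  : 96  150  204  258  312
  Δ^2: 54  54  54  54
  Δ^3: 0  0  0
  Δ^4: 0  0
  Δ^5: 0
The second differences are constant (54) and nonzero, while all higher differences vanish, so the minimal degree is 2.

2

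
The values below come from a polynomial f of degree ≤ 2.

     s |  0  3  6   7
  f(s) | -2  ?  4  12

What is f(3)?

-8

The 3 known points determine the degree-2 polynomial uniquely.
Write f(s) = as^2 + bs + c. Substituting each data point gives a linear system:
  c = -2
  36a + 6b + c = 4
  49a + 7b + c = 12
Solving the system yields a = 1, b = -5, c = -2.
So f(s) = s^2 - 5s - 2.
Then f(3) = -8.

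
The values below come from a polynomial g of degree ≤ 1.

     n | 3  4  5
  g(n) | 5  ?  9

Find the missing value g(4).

7

The 2 known points determine the degree-1 polynomial uniquely.
Write g(n) = an + b. Substituting each data point gives a linear system:
  3a + b = 5
  5a + b = 9
Solving the system yields a = 2, b = -1.
So g(n) = 2n - 1.
Then g(4) = 7.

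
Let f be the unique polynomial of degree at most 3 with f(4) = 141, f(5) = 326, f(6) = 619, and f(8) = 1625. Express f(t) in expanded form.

f(t) = 4t^3 - 6t^2 - 5t + 1

Write f(t) = at^3 + bt^2 + ct + d. Substituting each data point gives a linear system:
  64a + 16b + 4c + d = 141
  125a + 25b + 5c + d = 326
  216a + 36b + 6c + d = 619
  512a + 64b + 8c + d = 1625
Solving the system yields a = 4, b = -6, c = -5, d = 1.
So f(t) = 4t³ - 6t² - 5t + 1.
Check: f(5) = 326. ✓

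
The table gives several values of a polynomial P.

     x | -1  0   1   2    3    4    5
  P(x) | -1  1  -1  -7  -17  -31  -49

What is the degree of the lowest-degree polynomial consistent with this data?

2

Forward differences of the values at x = -1, 0, 1, 2, 3, 4, 5:
  P  : -1  1  -1  -7  -17  -31  -49
  Δ  : 2  -2  -6  -10  -14  -18
  Δ^2: -4  -4  -4  -4  -4
  Δ^3: 0  0  0  0
  Δ^4: 0  0  0
  Δ^5: 0  0
  Δ^6: 0
The second differences are constant (-4) and nonzero, while all higher differences vanish, so the minimal degree is 2.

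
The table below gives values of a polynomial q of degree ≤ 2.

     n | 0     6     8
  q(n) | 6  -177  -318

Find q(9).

Write q(n) = an^2 + bn + c. Substituting each data point gives a linear system:
  c = 6
  36a + 6b + c = -177
  64a + 8b + c = -318
Solving the system yields a = -5, b = -1/2, c = 6.
So q(n) = -5n^2 - (1/2)n + 6.
Then q(9) = -807/2.

-807/2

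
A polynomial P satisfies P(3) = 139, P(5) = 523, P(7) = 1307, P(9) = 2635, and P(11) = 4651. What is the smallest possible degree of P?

3

Forward differences of the values at x = 3, 5, 7, 9, 11:
  P  : 139  523  1307  2635  4651
  Δ  : 384  784  1328  2016
  Δ^2: 400  544  688
  Δ^3: 144  144
  Δ^4: 0
The third differences are constant (144) and nonzero, while all higher differences vanish, so the minimal degree is 3.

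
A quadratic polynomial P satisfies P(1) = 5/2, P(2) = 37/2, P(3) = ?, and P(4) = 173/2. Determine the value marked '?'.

On equispaced nodes a degree-2 polynomial has vanishing third forward difference, so
  - P(1) + 3·P(2) - 3·P(3) + P(4) = 0.
Substituting the known values and solving for P(3):
  -3·P(3) = -279/2
  P(3) = 93/2.

93/2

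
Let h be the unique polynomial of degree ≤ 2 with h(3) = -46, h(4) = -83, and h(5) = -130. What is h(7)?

Write h(n) = an^2 + bn + c. Substituting each data point gives a linear system:
  9a + 3b + c = -46
  16a + 4b + c = -83
  25a + 5b + c = -130
Solving the system yields a = -5, b = -2, c = 5.
So h(n) = -5n² - 2n + 5.
Then h(7) = -254.

-254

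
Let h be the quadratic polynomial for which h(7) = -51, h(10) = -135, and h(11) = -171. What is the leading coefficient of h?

Write h(n) = an^2 + bn + c. Substituting each data point gives a linear system:
  49a + 7b + c = -51
  100a + 10b + c = -135
  121a + 11b + c = -171
Solving the system yields a = -2, b = 6, c = 5.
So h(n) = -2n² + 6n + 5.
The leading coefficient is -2.

-2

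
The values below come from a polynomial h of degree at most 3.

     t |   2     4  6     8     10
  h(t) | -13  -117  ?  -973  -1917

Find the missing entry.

-405

The 4 known points determine the degree-3 polynomial uniquely.
Write h(t) = at^3 + bt^2 + ct + d. Substituting each data point gives a linear system:
  8a + 4b + 2c + d = -13
  64a + 16b + 4c + d = -117
  512a + 64b + 8c + d = -973
  1000a + 100b + 10c + d = -1917
Solving the system yields a = -2, b = 1, c = -2, d = 3.
So h(t) = -2t^3 + t^2 - 2t + 3.
Then h(6) = -405.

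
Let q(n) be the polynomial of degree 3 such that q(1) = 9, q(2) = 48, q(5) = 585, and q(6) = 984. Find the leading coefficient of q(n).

4

Write q(n) = an^3 + bn^2 + cn + d. Substituting each data point gives a linear system:
  a + b + c + d = 9
  8a + 4b + 2c + d = 48
  125a + 25b + 5c + d = 585
  216a + 36b + 6c + d = 984
Solving the system yields a = 4, b = 3, c = 2, d = 0.
So q(n) = 4n^3 + 3n^2 + 2n.
The leading coefficient is 4.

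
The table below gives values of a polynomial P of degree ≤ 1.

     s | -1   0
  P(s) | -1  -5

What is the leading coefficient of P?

Write P(s) = as + b. Substituting each data point gives a linear system:
  -a + b = -1
  b = -5
Solving the system yields a = -4, b = -5.
So P(s) = -4s - 5.
The leading coefficient is -4.

-4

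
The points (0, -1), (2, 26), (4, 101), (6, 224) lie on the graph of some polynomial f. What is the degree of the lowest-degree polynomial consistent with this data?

2

Forward differences of the values at s = 0, 2, 4, 6:
  f  : -1  26  101  224
  Δ  : 27  75  123
  Δ^2: 48  48
  Δ^3: 0
The second differences are constant (48) and nonzero, while all higher differences vanish, so the minimal degree is 2.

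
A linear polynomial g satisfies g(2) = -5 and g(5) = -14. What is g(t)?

g(t) = -3t + 1

Write g(t) = at + b. Substituting each data point gives a linear system:
  2a + b = -5
  5a + b = -14
Solving the system yields a = -3, b = 1.
So g(t) = -3t + 1.
Check: g(2) = -5. ✓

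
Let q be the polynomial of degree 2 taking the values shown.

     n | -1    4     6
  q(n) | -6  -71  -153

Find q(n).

q(n) = -4n^2 - n - 3

Write q(n) = an^2 + bn + c. Substituting each data point gives a linear system:
  a - b + c = -6
  16a + 4b + c = -71
  36a + 6b + c = -153
Solving the system yields a = -4, b = -1, c = -3.
So q(n) = -4n^2 - n - 3.
Check: q(6) = -153. ✓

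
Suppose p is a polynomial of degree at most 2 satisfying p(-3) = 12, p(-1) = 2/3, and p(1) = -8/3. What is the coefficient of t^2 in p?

Write p(t) = at^2 + bt + c. Substituting each data point gives a linear system:
  9a - 3b + c = 12
  a - b + c = 2/3
  a + b + c = -8/3
Solving the system yields a = 1, b = -5/3, c = -2.
So p(t) = t^2 - (5/3)t - 2.
The leading coefficient is 1.

1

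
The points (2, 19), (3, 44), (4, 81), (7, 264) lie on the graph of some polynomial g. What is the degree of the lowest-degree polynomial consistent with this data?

Divided differences on the nodes 2, 3, 4, 7:
  order 0: 19  44  81  264
  order 1: 25  37  61
  order 2: 6  6
  order 3: 0
The order-2 divided differences are all 6 (nonzero) and every higher order vanishes, so the data lies on a polynomial of degree exactly 2.

2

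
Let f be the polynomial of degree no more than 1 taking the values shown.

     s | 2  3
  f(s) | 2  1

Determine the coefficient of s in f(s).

Write f(s) = as + b. Substituting each data point gives a linear system:
  2a + b = 2
  3a + b = 1
Solving the system yields a = -1, b = 4.
So f(s) = -s + 4.
The leading coefficient is -1.

-1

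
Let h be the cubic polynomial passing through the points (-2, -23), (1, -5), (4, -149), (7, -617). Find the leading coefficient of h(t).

-1

Write h(t) = at^3 + bt^2 + ct + d. Substituting each data point gives a linear system:
  -8a + 4b - 2c + d = -23
  a + b + c + d = -5
  64a + 16b + 4c + d = -149
  343a + 49b + 7c + d = -617
Solving the system yields a = -1, b = -6, c = 3, d = -1.
So h(t) = -t³ - 6t² + 3t - 1.
The leading coefficient is -1.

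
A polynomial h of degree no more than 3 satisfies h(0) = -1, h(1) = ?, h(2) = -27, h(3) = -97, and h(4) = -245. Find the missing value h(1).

The 4 known points determine the degree-3 polynomial uniquely.
Write h(u) = au^3 + bu^2 + cu + d. Substituting each data point gives a linear system:
  d = -1
  8a + 4b + 2c + d = -27
  27a + 9b + 3c + d = -97
  64a + 16b + 4c + d = -245
Solving the system yields a = -5, b = 6, c = -5, d = -1.
So h(u) = -5u^3 + 6u^2 - 5u - 1.
Then h(1) = -5.

-5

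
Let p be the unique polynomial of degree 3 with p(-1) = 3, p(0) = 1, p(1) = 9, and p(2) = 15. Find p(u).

Using the Lagrange interpolation formula with nodes -1, 0, 1, 2:
  L_0(u) = u(u - 1)(u - 2) / -6
  L_1(u) = (u + 1)(u - 1)(u - 2) / 2
  L_2(u) = (u + 1)u(u - 2) / -2
  L_3(u) = (u + 1)u(u - 1) / 6
Then p(u) = 3·L_0(u) + 1·L_1(u) + 9·L_2(u) + 15·L_3(u).
Expanding and collecting terms gives p(u) = -2u³ + 5u² + 5u + 1.
Check: p(-1) = 3. ✓

p(u) = -2u^3 + 5u^2 + 5u + 1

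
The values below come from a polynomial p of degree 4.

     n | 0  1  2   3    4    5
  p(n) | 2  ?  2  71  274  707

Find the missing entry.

-5

On equispaced nodes a degree-4 polynomial has vanishing fifth forward difference, so
  - p(0) + 5·p(1) - 10·p(2) + 10·p(3) - 5·p(4) + p(5) = 0.
Substituting the known values and solving for p(1):
  5·p(1) = -25
  p(1) = -5.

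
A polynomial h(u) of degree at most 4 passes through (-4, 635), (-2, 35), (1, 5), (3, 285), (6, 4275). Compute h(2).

Write h(u) = au^4 + bu^3 + cu^2 + du + e. Substituting each data point gives a linear system:
  256a - 64b + 16c - 4d + e = 635
  16a - 8b + 4c - 2d + e = 35
  a + b + c + d + e = 5
  81a + 27b + 9c + 3d + e = 285
  1296a + 216b + 36c + 6d + e = 4275
Solving the system yields a = 3, b = 2, c = -1, d = -2, e = 3.
So h(u) = 3u^4 + 2u^3 - u^2 - 2u + 3.
Then h(2) = 59.

59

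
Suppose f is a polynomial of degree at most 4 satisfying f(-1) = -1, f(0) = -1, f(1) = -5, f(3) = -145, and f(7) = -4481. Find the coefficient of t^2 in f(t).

Write f(t) = at^4 + bt^3 + ct^2 + dt + e. Substituting each data point gives a linear system:
  a - b + c - d + e = -1
  e = -1
  a + b + c + d + e = -5
  81a + 27b + 9c + 3d + e = -145
  2401a + 343b + 49c + 7d + e = -4481
Solving the system yields a = -2, b = 1, c = 0, d = -3, e = -1.
So f(t) = -2t^4 + t^3 - 3t - 1.
The coefficient of t^2 is 0.

0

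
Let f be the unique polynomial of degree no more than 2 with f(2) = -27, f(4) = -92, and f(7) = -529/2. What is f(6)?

-197

Using the Lagrange interpolation formula with nodes 2, 4, 7:
  L_0(s) = (s - 4)(s - 7) / 10
  L_1(s) = (s - 2)(s - 7) / -6
  L_2(s) = (s - 2)(s - 4) / 15
Then f(s) = -27·L_0(s) - 92·L_1(s) - 529/2·L_2(s).
Expanding and collecting terms gives f(s) = -5s^2 - (5/2)s - 2.
Evaluating at s = 6: f(6) = -197.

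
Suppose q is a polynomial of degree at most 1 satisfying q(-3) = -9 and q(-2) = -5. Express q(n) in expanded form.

q(n) = 4n + 3

Write q(n) = an + b. Substituting each data point gives a linear system:
  -3a + b = -9
  -2a + b = -5
Solving the system yields a = 4, b = 3.
So q(n) = 4n + 3.
Check: q(-3) = -9. ✓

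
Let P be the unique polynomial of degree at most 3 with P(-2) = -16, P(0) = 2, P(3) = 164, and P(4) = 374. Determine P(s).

Write P(s) = as^3 + bs^2 + cs + d. Substituting each data point gives a linear system:
  -8a + 4b - 2c + d = -16
  d = 2
  27a + 9b + 3c + d = 164
  64a + 16b + 4c + d = 374
Solving the system yields a = 5, b = 4, c = -3, d = 2.
So P(s) = 5s^3 + 4s^2 - 3s + 2.
Check: P(3) = 164. ✓

P(s) = 5s^3 + 4s^2 - 3s + 2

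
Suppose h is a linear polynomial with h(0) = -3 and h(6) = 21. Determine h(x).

Write h(x) = ax + b. Substituting each data point gives a linear system:
  b = -3
  6a + b = 21
Solving the system yields a = 4, b = -3.
So h(x) = 4x - 3.
Check: h(6) = 21. ✓

h(x) = 4x - 3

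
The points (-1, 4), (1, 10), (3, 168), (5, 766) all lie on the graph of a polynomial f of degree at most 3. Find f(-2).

-32

Forward differences of the values at x = -1, 1, 3, 5:
  f  : 4  10  168  766
  Δ  : 6  158  598
  Δ^2: 152  440
  Δ^3: 288
The third differences are constant, confirming degree 3.
Interpolating (Newton forward form) and evaluating at x = -2 gives f(-2) = -32.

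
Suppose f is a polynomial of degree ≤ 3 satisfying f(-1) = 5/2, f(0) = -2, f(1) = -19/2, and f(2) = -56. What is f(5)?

Forward differences of the values at x = -1, 0, 1, 2:
  f  : 5/2  -2  -19/2  -56
  Δ  : -9/2  -15/2  -93/2
  Δ^2: -3  -39
  Δ^3: -36
The third differences are constant, confirming degree 3.
Interpolating (Newton forward form) and evaluating at x = 5 gives f(5) = -1579/2.

-1579/2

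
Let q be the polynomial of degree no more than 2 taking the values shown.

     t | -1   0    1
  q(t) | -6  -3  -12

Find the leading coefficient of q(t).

-6

Write q(t) = at^2 + bt + c. Substituting each data point gives a linear system:
  a - b + c = -6
  c = -3
  a + b + c = -12
Solving the system yields a = -6, b = -3, c = -3.
So q(t) = -6t^2 - 3t - 3.
The leading coefficient is -6.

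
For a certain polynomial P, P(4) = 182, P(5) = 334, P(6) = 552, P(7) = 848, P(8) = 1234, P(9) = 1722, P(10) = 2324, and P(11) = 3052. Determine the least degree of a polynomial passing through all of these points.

Forward differences of the values at s = 4, 5, 6, 7, 8, 9, 10, 11:
  P  : 182  334  552  848  1234  1722  2324  3052
  Δ  : 152  218  296  386  488  602  728
  Δ^2: 66  78  90  102  114  126
  Δ^3: 12  12  12  12  12
  Δ^4: 0  0  0  0
  Δ^5: 0  0  0
  Δ^6: 0  0
  Δ^7: 0
The third differences are constant (12) and nonzero, while all higher differences vanish, so the minimal degree is 3.

3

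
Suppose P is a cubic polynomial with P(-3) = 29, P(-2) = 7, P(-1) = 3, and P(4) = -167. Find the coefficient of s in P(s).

Write P(s) = as^3 + bs^2 + cs + d. Substituting each data point gives a linear system:
  -27a + 9b - 3c + d = 29
  -8a + 4b - 2c + d = 7
  -a + b - c + d = 3
  64a + 16b + 4c + d = -167
Solving the system yields a = -2, b = -3, c = 1, d = 5.
So P(s) = -2s^3 - 3s^2 + s + 5.
The coefficient of s is 1.

1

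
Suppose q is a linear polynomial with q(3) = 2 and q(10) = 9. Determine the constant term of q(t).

-1

Write q(t) = at + b. Substituting each data point gives a linear system:
  3a + b = 2
  10a + b = 9
Solving the system yields a = 1, b = -1.
So q(t) = t - 1.
The constant term is -1.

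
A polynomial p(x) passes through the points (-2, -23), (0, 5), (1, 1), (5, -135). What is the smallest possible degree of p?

2

Divided differences on the nodes -2, 0, 1, 5:
  order 0: -23  5  1  -135
  order 1: 14  -4  -34
  order 2: -6  -6
  order 3: 0
The order-2 divided differences are all -6 (nonzero) and every higher order vanishes, so the data lies on a polynomial of degree exactly 2.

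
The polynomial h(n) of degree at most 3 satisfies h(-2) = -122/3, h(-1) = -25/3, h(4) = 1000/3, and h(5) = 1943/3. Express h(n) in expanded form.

h(n) = 5n^3 + n^2 + (1/3)n - 4

Write h(n) = an^3 + bn^2 + cn + d. Substituting each data point gives a linear system:
  -8a + 4b - 2c + d = -122/3
  -a + b - c + d = -25/3
  64a + 16b + 4c + d = 1000/3
  125a + 25b + 5c + d = 1943/3
Solving the system yields a = 5, b = 1, c = 1/3, d = -4.
So h(n) = 5n^3 + n^2 + (1/3)n - 4.
Check: h(-1) = -25/3. ✓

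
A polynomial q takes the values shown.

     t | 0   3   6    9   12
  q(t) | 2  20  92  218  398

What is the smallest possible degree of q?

2

Forward differences of the values at t = 0, 3, 6, 9, 12:
  q  : 2  20  92  218  398
  Δ  : 18  72  126  180
  Δ^2: 54  54  54
  Δ^3: 0  0
  Δ^4: 0
The second differences are constant (54) and nonzero, while all higher differences vanish, so the minimal degree is 2.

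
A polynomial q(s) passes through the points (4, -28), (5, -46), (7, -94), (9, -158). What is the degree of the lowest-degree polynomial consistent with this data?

2

Divided differences on the nodes 4, 5, 7, 9:
  order 0: -28  -46  -94  -158
  order 1: -18  -24  -32
  order 2: -2  -2
  order 3: 0
The order-2 divided differences are all -2 (nonzero) and every higher order vanishes, so the data lies on a polynomial of degree exactly 2.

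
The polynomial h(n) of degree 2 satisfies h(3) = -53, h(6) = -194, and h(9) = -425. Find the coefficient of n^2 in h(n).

-5

Write h(n) = an^2 + bn + c. Substituting each data point gives a linear system:
  9a + 3b + c = -53
  36a + 6b + c = -194
  81a + 9b + c = -425
Solving the system yields a = -5, b = -2, c = -2.
So h(n) = -5n^2 - 2n - 2.
The leading coefficient is -5.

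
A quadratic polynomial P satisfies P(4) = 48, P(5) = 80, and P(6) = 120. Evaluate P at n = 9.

288

Using the Lagrange interpolation formula with nodes 4, 5, 6:
  L_0(n) = (n - 5)(n - 6) / 2
  L_1(n) = (n - 4)(n - 6) / -1
  L_2(n) = (n - 4)(n - 5) / 2
Then P(n) = 48·L_0(n) + 80·L_1(n) + 120·L_2(n).
Expanding and collecting terms gives P(n) = 4n² - 4n.
Evaluating at n = 9: P(9) = 288.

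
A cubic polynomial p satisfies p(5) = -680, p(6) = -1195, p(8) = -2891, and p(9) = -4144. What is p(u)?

Write p(u) = au^3 + bu^2 + cu + d. Substituting each data point gives a linear system:
  125a + 25b + 5c + d = -680
  216a + 36b + 6c + d = -1195
  512a + 64b + 8c + d = -2891
  729a + 81b + 9c + d = -4144
Solving the system yields a = -6, b = 3, c = -2, d = 5.
So p(u) = -6u³ + 3u² - 2u + 5.
Check: p(6) = -1195. ✓

p(u) = -6u^3 + 3u^2 - 2u + 5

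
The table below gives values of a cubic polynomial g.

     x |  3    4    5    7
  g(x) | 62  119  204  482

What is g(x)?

g(x) = x^3 + 2x^2 + 6x - 1

Write g(x) = ax^3 + bx^2 + cx + d. Substituting each data point gives a linear system:
  27a + 9b + 3c + d = 62
  64a + 16b + 4c + d = 119
  125a + 25b + 5c + d = 204
  343a + 49b + 7c + d = 482
Solving the system yields a = 1, b = 2, c = 6, d = -1.
So g(x) = x^3 + 2x^2 + 6x - 1.
Check: g(5) = 204. ✓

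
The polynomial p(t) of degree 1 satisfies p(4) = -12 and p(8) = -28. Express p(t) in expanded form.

p(t) = -4t + 4

Write p(t) = at + b. Substituting each data point gives a linear system:
  4a + b = -12
  8a + b = -28
Solving the system yields a = -4, b = 4.
So p(t) = -4t + 4.
Check: p(4) = -12. ✓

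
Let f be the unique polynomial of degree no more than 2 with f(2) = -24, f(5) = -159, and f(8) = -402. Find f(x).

f(x) = -6x^2 - 3x + 6

Write f(x) = ax^2 + bx + c. Substituting each data point gives a linear system:
  4a + 2b + c = -24
  25a + 5b + c = -159
  64a + 8b + c = -402
Solving the system yields a = -6, b = -3, c = 6.
So f(x) = -6x^2 - 3x + 6.
Check: f(8) = -402. ✓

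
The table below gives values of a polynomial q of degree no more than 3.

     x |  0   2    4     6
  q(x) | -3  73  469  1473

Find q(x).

Using the Lagrange interpolation formula with nodes 0, 2, 4, 6:
  L_0(x) = (x - 2)(x - 4)(x - 6) / -48
  L_1(x) = x(x - 4)(x - 6) / 16
  L_2(x) = x(x - 2)(x - 6) / -16
  L_3(x) = x(x - 2)(x - 4) / 48
Then q(x) = -3·L_0(x) + 73·L_1(x) + 469·L_2(x) + 1473·L_3(x).
Expanding and collecting terms gives q(x) = 6x³ + 4x² + 6x - 3.
Check: q(0) = -3. ✓

q(x) = 6x^3 + 4x^2 + 6x - 3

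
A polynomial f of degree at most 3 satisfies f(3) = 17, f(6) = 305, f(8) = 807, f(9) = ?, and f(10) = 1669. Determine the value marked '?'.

The 4 known points determine the degree-3 polynomial uniquely.
Write f(t) = at^3 + bt^2 + ct + d. Substituting each data point gives a linear system:
  27a + 9b + 3c + d = 17
  216a + 36b + 6c + d = 305
  512a + 64b + 8c + d = 807
  1000a + 100b + 10c + d = 1669
Solving the system yields a = 2, b = -3, c = -3, d = -1.
So f(t) = 2t^3 - 3t^2 - 3t - 1.
Then f(9) = 1187.

1187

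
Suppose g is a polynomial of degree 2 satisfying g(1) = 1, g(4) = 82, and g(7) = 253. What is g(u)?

g(u) = 5u^2 + 2u - 6

Using the Lagrange interpolation formula with nodes 1, 4, 7:
  L_0(u) = (u - 4)(u - 7) / 18
  L_1(u) = (u - 1)(u - 7) / -9
  L_2(u) = (u - 1)(u - 4) / 18
Then g(u) = 1·L_0(u) + 82·L_1(u) + 253·L_2(u).
Expanding and collecting terms gives g(u) = 5u^2 + 2u - 6.
Check: g(7) = 253. ✓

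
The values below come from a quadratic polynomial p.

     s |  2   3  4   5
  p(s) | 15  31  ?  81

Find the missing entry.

On equispaced nodes a degree-2 polynomial has vanishing third forward difference, so
  - p(2) + 3·p(3) - 3·p(4) + p(5) = 0.
Substituting the known values and solving for p(4):
  -3·p(4) = -159
  p(4) = 53.

53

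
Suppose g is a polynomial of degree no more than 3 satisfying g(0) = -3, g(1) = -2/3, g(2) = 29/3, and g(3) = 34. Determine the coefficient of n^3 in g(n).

Write g(n) = an^3 + bn^2 + cn + d. Substituting each data point gives a linear system:
  d = -3
  a + b + c + d = -2/3
  8a + 4b + 2c + d = 29/3
  27a + 9b + 3c + d = 34
Solving the system yields a = 1, b = 1, c = 1/3, d = -3.
So g(n) = n^3 + n^2 + (1/3)n - 3.
The leading coefficient is 1.

1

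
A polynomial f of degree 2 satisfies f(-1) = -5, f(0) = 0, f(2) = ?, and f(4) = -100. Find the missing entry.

The 3 known points determine the degree-2 polynomial uniquely.
Write f(n) = an^2 + bn + c. Substituting each data point gives a linear system:
  a - b + c = -5
  c = 0
  16a + 4b + c = -100
Solving the system yields a = -6, b = -1, c = 0.
So f(n) = -6n^2 - n.
Then f(2) = -26.

-26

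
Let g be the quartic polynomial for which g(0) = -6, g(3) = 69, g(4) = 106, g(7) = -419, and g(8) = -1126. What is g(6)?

Write g(u) = au^4 + bu^3 + cu^2 + du + e. Substituting each data point gives a linear system:
  e = -6
  81a + 27b + 9c + 3d + e = 69
  256a + 64b + 16c + 4d + e = 106
  2401a + 343b + 49c + 7d + e = -419
  4096a + 512b + 64c + 8d + e = -1126
Solving the system yields a = -1, b = 6, c = -2, d = 4, e = -6.
So g(u) = -u⁴ + 6u³ - 2u² + 4u - 6.
Then g(6) = -54.

-54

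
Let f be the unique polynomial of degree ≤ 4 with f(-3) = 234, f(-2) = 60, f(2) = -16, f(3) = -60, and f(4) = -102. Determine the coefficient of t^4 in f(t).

Write f(t) = at^4 + bt^3 + ct^2 + dt + e. Substituting each data point gives a linear system:
  81a - 27b + 9c - 3d + e = 234
  16a - 8b + 4c - 2d + e = 60
  16a + 8b + 4c + 2d + e = -16
  81a + 27b + 9c + 3d + e = -60
  256a + 64b + 16c + 4d + e = -102
Solving the system yields a = 1, b = -6, c = 0, d = 5, e = 6.
So f(t) = t⁴ - 6t³ + 5t + 6.
The leading coefficient is 1.

1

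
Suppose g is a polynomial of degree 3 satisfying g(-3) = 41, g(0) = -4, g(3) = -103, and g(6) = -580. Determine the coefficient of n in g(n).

Write g(n) = an^3 + bn^2 + cn + d. Substituting each data point gives a linear system:
  -27a + 9b - 3c + d = 41
  d = -4
  27a + 9b + 3c + d = -103
  216a + 36b + 6c + d = -580
Solving the system yields a = -2, b = -3, c = -6, d = -4.
So g(n) = -2n^3 - 3n^2 - 6n - 4.
The coefficient of n is -6.

-6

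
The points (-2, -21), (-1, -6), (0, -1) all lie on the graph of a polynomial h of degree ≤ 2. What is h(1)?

Forward differences of the values at s = -2, -1, 0:
  h  : -21  -6  -1
  Δ  : 15  5
  Δ^2: -10
The second differences are constant, confirming degree 2.
Interpolating (Newton forward form) and evaluating at s = 1 gives h(1) = -6.

-6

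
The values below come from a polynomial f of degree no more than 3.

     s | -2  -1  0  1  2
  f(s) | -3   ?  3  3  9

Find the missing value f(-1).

On equispaced nodes a degree-3 polynomial has vanishing fourth forward difference, so
  f(-2) - 4·f(-1) + 6·f(0) - 4·f(1) + f(2) = 0.
Substituting the known values and solving for f(-1):
  -4·f(-1) = -12
  f(-1) = 3.

3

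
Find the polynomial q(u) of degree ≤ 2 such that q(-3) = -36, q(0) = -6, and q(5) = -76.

Write q(u) = au^2 + bu + c. Substituting each data point gives a linear system:
  9a - 3b + c = -36
  c = -6
  25a + 5b + c = -76
Solving the system yields a = -3, b = 1, c = -6.
So q(u) = -3u² + u - 6.
Check: q(5) = -76. ✓

q(u) = -3u^2 + u - 6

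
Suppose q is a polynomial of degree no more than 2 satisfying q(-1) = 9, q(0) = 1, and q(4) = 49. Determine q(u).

q(u) = 4u^2 - 4u + 1

Using the Lagrange interpolation formula with nodes -1, 0, 4:
  L_0(u) = u(u - 4) / 5
  L_1(u) = (u + 1)(u - 4) / -4
  L_2(u) = (u + 1)u / 20
Then q(u) = 9·L_0(u) + 1·L_1(u) + 49·L_2(u).
Expanding and collecting terms gives q(u) = 4u^2 - 4u + 1.
Check: q(-1) = 9. ✓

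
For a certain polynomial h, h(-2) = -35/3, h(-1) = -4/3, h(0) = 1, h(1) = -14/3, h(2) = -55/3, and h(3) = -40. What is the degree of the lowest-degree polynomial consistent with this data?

Forward differences of the values at n = -2, -1, 0, 1, 2, 3:
  h  : -35/3  -4/3  1  -14/3  -55/3  -40
  Δ  : 31/3  7/3  -17/3  -41/3  -65/3
  Δ^2: -8  -8  -8  -8
  Δ^3: 0  0  0
  Δ^4: 0  0
  Δ^5: 0
The second differences are constant (-8) and nonzero, while all higher differences vanish, so the minimal degree is 2.

2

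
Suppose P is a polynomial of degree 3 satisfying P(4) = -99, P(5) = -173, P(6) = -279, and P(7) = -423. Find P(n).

P(n) = -n^3 - n^2 - 4n - 3

Write P(n) = an^3 + bn^2 + cn + d. Substituting each data point gives a linear system:
  64a + 16b + 4c + d = -99
  125a + 25b + 5c + d = -173
  216a + 36b + 6c + d = -279
  343a + 49b + 7c + d = -423
Solving the system yields a = -1, b = -1, c = -4, d = -3.
So P(n) = -n^3 - n^2 - 4n - 3.
Check: P(5) = -173. ✓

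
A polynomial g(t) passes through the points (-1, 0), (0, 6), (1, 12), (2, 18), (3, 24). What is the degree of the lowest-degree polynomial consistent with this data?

1

Forward differences of the values at t = -1, 0, 1, 2, 3:
  g  : 0  6  12  18  24
  Δ  : 6  6  6  6
  Δ^2: 0  0  0
  Δ^3: 0  0
  Δ^4: 0
The first differences are constant (6) and nonzero, while all higher differences vanish, so the minimal degree is 1.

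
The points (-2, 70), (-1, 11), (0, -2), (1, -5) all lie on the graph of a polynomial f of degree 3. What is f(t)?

f(t) = -6t^3 + 5t^2 - 2t - 2

Using the Lagrange interpolation formula with nodes -2, -1, 0, 1:
  L_0(t) = (t + 1)t(t - 1) / -6
  L_1(t) = (t + 2)t(t - 1) / 2
  L_2(t) = (t + 2)(t + 1)(t - 1) / -2
  L_3(t) = (t + 2)(t + 1)t / 6
Then f(t) = 70·L_0(t) + 11·L_1(t) - 2·L_2(t) - 5·L_3(t).
Expanding and collecting terms gives f(t) = -6t^3 + 5t^2 - 2t - 2.
Check: f(-2) = 70. ✓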